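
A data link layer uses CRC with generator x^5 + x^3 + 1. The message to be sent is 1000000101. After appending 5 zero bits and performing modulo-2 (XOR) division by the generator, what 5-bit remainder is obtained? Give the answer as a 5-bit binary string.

00111

Append 5 zeros: 100000010100000. Divide by 101001 (XOR where the leading bit is 1):
  pos 0: 100000 XOR 101001 = 001001
  pos 2: 100101 XOR 101001 = 001100
  pos 4: 110001 XOR 101001 = 011000
  pos 5: 110000 XOR 101001 = 011001
  pos 6: 110010 XOR 101001 = 011011
  pos 7: 110110 XOR 101001 = 011111
  pos 8: 111110 XOR 101001 = 010111
  pos 9: 101110 XOR 101001 = 000111
Remainder (last 5 bits) = 00111. This is the CRC / FCS.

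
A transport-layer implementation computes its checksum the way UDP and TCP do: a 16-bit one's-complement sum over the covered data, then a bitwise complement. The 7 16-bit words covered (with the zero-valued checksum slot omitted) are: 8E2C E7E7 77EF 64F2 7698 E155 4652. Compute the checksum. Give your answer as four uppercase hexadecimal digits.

0EC9

One's-complement addition (fold any carry out of bit 15 back into bit 0):
  0x8E2C + 0xE7E7 = 0x17613 → wrap carry → 0x7614
  0x7614 + 0x77EF = 0x0EE03
  0xEE03 + 0x64F2 = 0x152F5 → wrap carry → 0x52F6
  0x52F6 + 0x7698 = 0x0C98E
  0xC98E + 0xE155 = 0x1AAE3 → wrap carry → 0xAAE4
  0xAAE4 + 0x4652 = 0x0F136
One's-complement sum = 0xF136.
Checksum = ~0xF136 & 0xFFFF = 0x0EC9.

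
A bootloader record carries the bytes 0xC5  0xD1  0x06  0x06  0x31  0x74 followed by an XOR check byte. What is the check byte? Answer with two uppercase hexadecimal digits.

XOR the bytes together:
  start with 0xC5
  0xC5 ⊕ 0xD1 = 0x14
  0x14 ⊕ 0x06 = 0x12
  0x12 ⊕ 0x06 = 0x14
  0x14 ⊕ 0x31 = 0x25
  0x25 ⊕ 0x74 = 0x51

51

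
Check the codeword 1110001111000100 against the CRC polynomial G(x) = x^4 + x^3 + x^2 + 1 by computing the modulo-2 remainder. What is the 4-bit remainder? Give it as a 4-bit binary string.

Modulo-2 division of 1110001111000100 by 11101:
  pos 0: 11100 XOR 11101 = 00001
  pos 4: 10111 XOR 11101 = 01010
  pos 5: 10101 XOR 11101 = 01000
  pos 6: 10000 XOR 11101 = 01101
  pos 7: 11010 XOR 11101 = 00111
  pos 9: 11101 XOR 11101 = 00000
Remainder = 0000 (zero — the frame passes the CRC check).

0000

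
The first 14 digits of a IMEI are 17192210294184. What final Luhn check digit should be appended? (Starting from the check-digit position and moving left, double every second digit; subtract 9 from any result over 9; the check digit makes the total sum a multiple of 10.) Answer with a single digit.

4

Partial digits right→left: 4 8 1 4 9 2 0 1 2 2 9 1 7 1
Double every second digit counting from the check-digit position (so the 1st, 3rd, 5th, ... of the partial from the right).
  doubled (with −9 where >9): 8 2 9 0 4 9 5 → sum 37
  kept as-is: 8 4 2 1 2 1 1 → sum 19
Total = 37 + 19 = 56.
Check digit = (10 − (56 mod 10)) mod 10 = 4.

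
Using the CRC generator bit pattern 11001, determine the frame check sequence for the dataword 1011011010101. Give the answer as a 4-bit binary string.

Append 4 zeros: 10110110101010000. Divide by 11001 (XOR where the leading bit is 1):
  pos 0: 10110 XOR 11001 = 01111
  pos 1: 11111 XOR 11001 = 00110
  pos 3: 11010 XOR 11001 = 00011
  pos 6: 11101 XOR 11001 = 00100
  pos 8: 10001 XOR 11001 = 01000
  pos 9: 10000 XOR 11001 = 01001
  pos 10: 10010 XOR 11001 = 01011
  pos 11: 10110 XOR 11001 = 01111
  pos 12: 11110 XOR 11001 = 00111
Remainder (last 4 bits) = 0111. This is the CRC / FCS.

0111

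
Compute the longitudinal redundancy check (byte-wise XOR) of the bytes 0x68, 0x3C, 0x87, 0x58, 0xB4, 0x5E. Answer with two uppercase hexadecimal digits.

61

XOR the bytes together:
  start with 0x68
  0x68 ⊕ 0x3C = 0x54
  0x54 ⊕ 0x87 = 0xD3
  0xD3 ⊕ 0x58 = 0x8B
  0x8B ⊕ 0xB4 = 0x3F
  0x3F ⊕ 0x5E = 0x61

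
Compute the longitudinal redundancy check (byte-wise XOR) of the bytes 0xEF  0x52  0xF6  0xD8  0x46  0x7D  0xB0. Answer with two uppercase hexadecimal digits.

XOR the bytes together:
  start with 0xEF
  0xEF ⊕ 0x52 = 0xBD
  0xBD ⊕ 0xF6 = 0x4B
  0x4B ⊕ 0xD8 = 0x93
  0x93 ⊕ 0x46 = 0xD5
  0xD5 ⊕ 0x7D = 0xA8
  0xA8 ⊕ 0xB0 = 0x18

18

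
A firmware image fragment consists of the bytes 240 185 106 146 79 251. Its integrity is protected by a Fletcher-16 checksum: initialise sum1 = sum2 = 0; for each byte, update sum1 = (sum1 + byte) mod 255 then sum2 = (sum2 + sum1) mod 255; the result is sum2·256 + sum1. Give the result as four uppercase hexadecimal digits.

42F2

Running sums (mod 255):
  after byte 0 (240): sum1=240, sum2=240
  after byte 1 (185): sum1=170, sum2=155
  after byte 2 (106): sum1=21, sum2=176
  after byte 3 (146): sum1=167, sum2=88
  after byte 4 (79): sum1=246, sum2=79
  after byte 5 (251): sum1=242, sum2=66
Checksum = sum2·256 + sum1 = 66·256 + 242 = 17138 = 0x42F2.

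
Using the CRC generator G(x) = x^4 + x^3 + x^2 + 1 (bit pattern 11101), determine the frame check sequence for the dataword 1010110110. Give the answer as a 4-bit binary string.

Append 4 zeros: 10101101100000. Divide by 11101 (XOR where the leading bit is 1):
  pos 0: 10101 XOR 11101 = 01000
  pos 1: 10001 XOR 11101 = 01100
  pos 2: 11000 XOR 11101 = 00101
  pos 4: 10111 XOR 11101 = 01010
  pos 5: 10100 XOR 11101 = 01001
  pos 6: 10010 XOR 11101 = 01111
  pos 7: 11110 XOR 11101 = 00011
Remainder (last 4 bits) = 1100. This is the CRC / FCS.

1100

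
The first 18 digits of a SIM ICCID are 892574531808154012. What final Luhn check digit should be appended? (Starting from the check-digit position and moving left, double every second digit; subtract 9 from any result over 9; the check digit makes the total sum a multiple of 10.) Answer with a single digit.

8

Partial digits right→left: 2 1 0 4 5 1 8 0 8 1 3 5 4 7 5 2 9 8
Double every second digit counting from the check-digit position (so the 1st, 3rd, 5th, ... of the partial from the right).
  doubled (with −9 where >9): 4 0 1 7 7 6 8 1 9 → sum 43
  kept as-is: 1 4 1 0 1 5 7 2 8 → sum 29
Total = 43 + 29 = 72.
Check digit = (10 − (72 mod 10)) mod 10 = 8.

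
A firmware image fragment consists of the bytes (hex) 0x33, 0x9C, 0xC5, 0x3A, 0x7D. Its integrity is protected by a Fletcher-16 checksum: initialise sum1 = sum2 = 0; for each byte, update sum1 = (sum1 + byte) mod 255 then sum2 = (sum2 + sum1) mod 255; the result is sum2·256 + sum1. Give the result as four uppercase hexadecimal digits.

Running sums (mod 255):
  after byte 0 (0x33): sum1=51, sum2=51
  after byte 1 (0x9C): sum1=207, sum2=3
  after byte 2 (0xC5): sum1=149, sum2=152
  after byte 3 (0x3A): sum1=207, sum2=104
  after byte 4 (0x7D): sum1=77, sum2=181
Checksum = sum2·256 + sum1 = 181·256 + 77 = 46413 = 0xB54D.

B54D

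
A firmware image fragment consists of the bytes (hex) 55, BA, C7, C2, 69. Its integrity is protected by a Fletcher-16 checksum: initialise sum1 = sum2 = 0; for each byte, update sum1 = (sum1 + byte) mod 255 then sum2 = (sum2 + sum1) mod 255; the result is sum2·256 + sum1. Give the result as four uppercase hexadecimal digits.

Running sums (mod 255):
  after byte 0 (55): sum1=85, sum2=85
  after byte 1 (BA): sum1=16, sum2=101
  after byte 2 (C7): sum1=215, sum2=61
  after byte 3 (C2): sum1=154, sum2=215
  after byte 4 (69): sum1=4, sum2=219
Checksum = sum2·256 + sum1 = 219·256 + 4 = 56068 = 0xDB04.

DB04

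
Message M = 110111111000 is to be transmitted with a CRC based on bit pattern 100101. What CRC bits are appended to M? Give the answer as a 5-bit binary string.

Append 5 zeros: 11011111100000000. Divide by 100101 (XOR where the leading bit is 1):
  pos 0: 110111 XOR 100101 = 010010
  pos 1: 100101 XOR 100101 = 000000
  pos 7: 110000 XOR 100101 = 010101
  pos 8: 101010 XOR 100101 = 001111
  pos 10: 111100 XOR 100101 = 011001
  pos 11: 110010 XOR 100101 = 010111
Remainder (last 5 bits) = 10111. This is the CRC / FCS.

10111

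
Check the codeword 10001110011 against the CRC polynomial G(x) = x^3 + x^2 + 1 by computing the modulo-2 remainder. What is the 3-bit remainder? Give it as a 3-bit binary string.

100

Modulo-2 division of 10001110011 by 1101:
  pos 0: 1000 XOR 1101 = 0101
  pos 1: 1011 XOR 1101 = 0110
  pos 2: 1101 XOR 1101 = 0000
  pos 6: 1001 XOR 1101 = 0100
  pos 7: 1001 XOR 1101 = 0100
Remainder = 100 (nonzero — an error is detected).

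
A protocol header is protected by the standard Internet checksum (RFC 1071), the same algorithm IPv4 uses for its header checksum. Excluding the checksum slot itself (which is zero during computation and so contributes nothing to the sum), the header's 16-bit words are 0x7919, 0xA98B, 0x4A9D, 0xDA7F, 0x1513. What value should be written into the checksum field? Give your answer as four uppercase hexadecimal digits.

A32A

One's-complement addition (fold any carry out of bit 15 back into bit 0):
  0x7919 + 0xA98B = 0x122A4 → wrap carry → 0x22A5
  0x22A5 + 0x4A9D = 0x06D42
  0x6D42 + 0xDA7F = 0x147C1 → wrap carry → 0x47C2
  0x47C2 + 0x1513 = 0x05CD5
One's-complement sum = 0x5CD5.
Checksum = ~0x5CD5 & 0xFFFF = 0xA32A.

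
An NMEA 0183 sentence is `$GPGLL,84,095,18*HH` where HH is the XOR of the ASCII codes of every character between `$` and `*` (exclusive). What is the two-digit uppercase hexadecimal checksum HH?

XOR the ASCII codes of the payload characters:
  'G' = 0x47 → acc = 0x47
  'P' = 0x50 → acc = 0x17
  'G' = 0x47 → acc = 0x50
  'L' = 0x4C → acc = 0x1C
  'L' = 0x4C → acc = 0x50
  ',' = 0x2C → acc = 0x7C
  '8' = 0x38 → acc = 0x44
  '4' = 0x34 → acc = 0x70
  ',' = 0x2C → acc = 0x5C
  '0' = 0x30 → acc = 0x6C
  '9' = 0x39 → acc = 0x55
  '5' = 0x35 → acc = 0x60
  ',' = 0x2C → acc = 0x4C
  '1' = 0x31 → acc = 0x7D
  '8' = 0x38 → acc = 0x45
Checksum = 0x45.

45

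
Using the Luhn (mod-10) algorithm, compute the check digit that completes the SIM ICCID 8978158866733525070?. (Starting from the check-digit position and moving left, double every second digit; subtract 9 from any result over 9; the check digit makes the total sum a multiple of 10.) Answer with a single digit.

Partial digits right→left: 0 7 0 5 2 5 3 3 7 6 6 8 8 5 1 8 7 9 8
Double every second digit counting from the check-digit position (so the 1st, 3rd, 5th, ... of the partial from the right).
  doubled (with −9 where >9): 0 0 4 6 5 3 7 2 5 7 → sum 39
  kept as-is: 7 5 5 3 6 8 5 8 9 → sum 56
Total = 39 + 56 = 95.
Check digit = (10 − (95 mod 10)) mod 10 = 5.

5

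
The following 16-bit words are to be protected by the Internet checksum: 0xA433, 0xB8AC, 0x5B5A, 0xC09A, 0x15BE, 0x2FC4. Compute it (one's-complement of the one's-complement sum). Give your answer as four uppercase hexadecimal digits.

One's-complement addition (fold any carry out of bit 15 back into bit 0):
  0xA433 + 0xB8AC = 0x15CDF → wrap carry → 0x5CE0
  0x5CE0 + 0x5B5A = 0x0B83A
  0xB83A + 0xC09A = 0x178D4 → wrap carry → 0x78D5
  0x78D5 + 0x15BE = 0x08E93
  0x8E93 + 0x2FC4 = 0x0BE57
One's-complement sum = 0xBE57.
Checksum = ~0xBE57 & 0xFFFF = 0x41A8.

41A8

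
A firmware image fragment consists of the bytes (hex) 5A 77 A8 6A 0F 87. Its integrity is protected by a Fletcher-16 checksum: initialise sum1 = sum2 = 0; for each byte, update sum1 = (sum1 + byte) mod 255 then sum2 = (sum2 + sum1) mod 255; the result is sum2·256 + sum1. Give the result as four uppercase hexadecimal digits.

FA7B

Running sums (mod 255):
  after byte 0 (5A): sum1=90, sum2=90
  after byte 1 (77): sum1=209, sum2=44
  after byte 2 (A8): sum1=122, sum2=166
  after byte 3 (6A): sum1=228, sum2=139
  after byte 4 (0F): sum1=243, sum2=127
  after byte 5 (87): sum1=123, sum2=250
Checksum = sum2·256 + sum1 = 250·256 + 123 = 64123 = 0xFA7B.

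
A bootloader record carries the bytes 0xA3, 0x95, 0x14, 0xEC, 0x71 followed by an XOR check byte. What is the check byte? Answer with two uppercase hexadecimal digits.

BF

XOR the bytes together:
  start with 0xA3
  0xA3 ⊕ 0x95 = 0x36
  0x36 ⊕ 0x14 = 0x22
  0x22 ⊕ 0xEC = 0xCE
  0xCE ⊕ 0x71 = 0xBF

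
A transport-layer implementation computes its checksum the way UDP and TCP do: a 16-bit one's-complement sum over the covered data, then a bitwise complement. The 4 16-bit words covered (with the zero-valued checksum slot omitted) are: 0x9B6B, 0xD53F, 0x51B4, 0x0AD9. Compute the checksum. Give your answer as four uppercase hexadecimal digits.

32C7

One's-complement addition (fold any carry out of bit 15 back into bit 0):
  0x9B6B + 0xD53F = 0x170AA → wrap carry → 0x70AB
  0x70AB + 0x51B4 = 0x0C25F
  0xC25F + 0x0AD9 = 0x0CD38
One's-complement sum = 0xCD38.
Checksum = ~0xCD38 & 0xFFFF = 0x32C7.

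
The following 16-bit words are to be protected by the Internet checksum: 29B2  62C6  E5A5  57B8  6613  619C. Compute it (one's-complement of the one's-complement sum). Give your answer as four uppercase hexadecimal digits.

6E79

One's-complement addition (fold any carry out of bit 15 back into bit 0):
  0x29B2 + 0x62C6 = 0x08C78
  0x8C78 + 0xE5A5 = 0x1721D → wrap carry → 0x721E
  0x721E + 0x57B8 = 0x0C9D6
  0xC9D6 + 0x6613 = 0x12FE9 → wrap carry → 0x2FEA
  0x2FEA + 0x619C = 0x09186
One's-complement sum = 0x9186.
Checksum = ~0x9186 & 0xFFFF = 0x6E79.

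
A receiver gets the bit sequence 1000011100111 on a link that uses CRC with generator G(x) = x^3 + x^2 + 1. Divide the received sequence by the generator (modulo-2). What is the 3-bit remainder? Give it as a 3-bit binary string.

Modulo-2 division of 1000011100111 by 1101:
  pos 0: 1000 XOR 1101 = 0101
  pos 1: 1010 XOR 1101 = 0111
  pos 2: 1111 XOR 1101 = 0010
  pos 4: 1011 XOR 1101 = 0110
  pos 5: 1100 XOR 1101 = 0001
  pos 8: 1011 XOR 1101 = 0110
  pos 9: 1101 XOR 1101 = 0000
Remainder = 000 (zero — the frame passes the CRC check).

000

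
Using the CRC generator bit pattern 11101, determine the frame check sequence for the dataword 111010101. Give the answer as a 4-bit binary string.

Append 4 zeros: 1110101010000. Divide by 11101 (XOR where the leading bit is 1):
  pos 0: 11101 XOR 11101 = 00000
  pos 6: 10100 XOR 11101 = 01001
  pos 7: 10010 XOR 11101 = 01111
  pos 8: 11110 XOR 11101 = 00011
Remainder (last 4 bits) = 0011. This is the CRC / FCS.

0011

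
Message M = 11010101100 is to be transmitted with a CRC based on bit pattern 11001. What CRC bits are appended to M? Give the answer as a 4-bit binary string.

Append 4 zeros: 110101011000000. Divide by 11001 (XOR where the leading bit is 1):
  pos 0: 11010 XOR 11001 = 00011
  pos 3: 11101 XOR 11001 = 00100
  pos 5: 10010 XOR 11001 = 01011
  pos 6: 10110 XOR 11001 = 01111
  pos 7: 11110 XOR 11001 = 00111
  pos 9: 11100 XOR 11001 = 00101
Remainder (last 4 bits) = 1010. This is the CRC / FCS.

1010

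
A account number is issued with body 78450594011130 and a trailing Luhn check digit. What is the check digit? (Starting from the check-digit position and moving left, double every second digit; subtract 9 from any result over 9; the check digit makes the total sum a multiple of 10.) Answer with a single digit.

5

Partial digits right→left: 0 3 1 1 1 0 4 9 5 0 5 4 8 7
Double every second digit counting from the check-digit position (so the 1st, 3rd, 5th, ... of the partial from the right).
  doubled (with −9 where >9): 0 2 2 8 1 1 7 → sum 21
  kept as-is: 3 1 0 9 0 4 7 → sum 24
Total = 21 + 24 = 45.
Check digit = (10 − (45 mod 10)) mod 10 = 5.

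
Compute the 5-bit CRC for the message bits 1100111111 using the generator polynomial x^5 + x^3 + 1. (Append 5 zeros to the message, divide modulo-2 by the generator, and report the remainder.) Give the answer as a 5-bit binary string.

Append 5 zeros: 110011111100000. Divide by 101001 (XOR where the leading bit is 1):
  pos 0: 110011 XOR 101001 = 011010
  pos 1: 110101 XOR 101001 = 011100
  pos 2: 111001 XOR 101001 = 010000
  pos 3: 100001 XOR 101001 = 001000
  pos 5: 100010 XOR 101001 = 001011
  pos 7: 101100 XOR 101001 = 000101
Remainder (last 5 bits) = 10100. This is the CRC / FCS.

10100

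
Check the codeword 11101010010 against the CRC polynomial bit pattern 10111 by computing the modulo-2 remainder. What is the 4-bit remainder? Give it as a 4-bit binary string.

0000

Modulo-2 division of 11101010010 by 10111:
  pos 0: 11101 XOR 10111 = 01010
  pos 1: 10100 XOR 10111 = 00011
  pos 4: 11100 XOR 10111 = 01011
  pos 5: 10111 XOR 10111 = 00000
Remainder = 0000 (zero — the frame passes the CRC check).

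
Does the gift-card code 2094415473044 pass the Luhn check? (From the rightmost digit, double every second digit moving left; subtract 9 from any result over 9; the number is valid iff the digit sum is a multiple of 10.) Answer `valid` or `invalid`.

From the right, keep odd positions and double even positions (subtract 9 from any doubled value over 9):
  doubled (positions 2,4,...): 8 6 8 2 8 0 → sum 32
  kept (positions 1,3,...): 4 0 7 5 4 9 2 → sum 31
Total = 63.
63 mod 10 = 3, so the number is invalid.

invalid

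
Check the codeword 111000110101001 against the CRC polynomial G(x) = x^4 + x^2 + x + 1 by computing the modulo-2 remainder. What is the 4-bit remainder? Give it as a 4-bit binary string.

0000

Modulo-2 division of 111000110101001 by 10111:
  pos 0: 11100 XOR 10111 = 01011
  pos 1: 10110 XOR 10111 = 00001
  pos 5: 11101 XOR 10111 = 01010
  pos 6: 10100 XOR 10111 = 00011
  pos 9: 11100 XOR 10111 = 01011
  pos 10: 10111 XOR 10111 = 00000
Remainder = 0000 (zero — the frame passes the CRC check).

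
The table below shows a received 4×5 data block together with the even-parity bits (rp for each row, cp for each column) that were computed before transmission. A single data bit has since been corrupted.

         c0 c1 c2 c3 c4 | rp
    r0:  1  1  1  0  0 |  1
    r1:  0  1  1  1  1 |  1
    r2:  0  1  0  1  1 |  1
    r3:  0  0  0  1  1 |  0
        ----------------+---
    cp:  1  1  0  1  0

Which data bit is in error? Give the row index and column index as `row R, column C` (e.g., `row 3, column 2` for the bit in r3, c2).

row 1, column 4

Recompute each row's even parity and compare to rp:
  r0: data parity 1, sent rp 1 → ok
  r1: data parity 0, sent rp 1 → mismatch
  r2: data parity 1, sent rp 1 → ok
  r3: data parity 0, sent rp 0 → ok
Recompute each column's even parity and compare to cp:
  c0: data parity 1, sent cp 1 → ok
  c1: data parity 1, sent cp 1 → ok
  c2: data parity 0, sent cp 0 → ok
  c3: data parity 1, sent cp 1 → ok
  c4: data parity 1, sent cp 0 → mismatch
Exactly one row (r1) and one column (c4) fail → the flipped bit is at their intersection.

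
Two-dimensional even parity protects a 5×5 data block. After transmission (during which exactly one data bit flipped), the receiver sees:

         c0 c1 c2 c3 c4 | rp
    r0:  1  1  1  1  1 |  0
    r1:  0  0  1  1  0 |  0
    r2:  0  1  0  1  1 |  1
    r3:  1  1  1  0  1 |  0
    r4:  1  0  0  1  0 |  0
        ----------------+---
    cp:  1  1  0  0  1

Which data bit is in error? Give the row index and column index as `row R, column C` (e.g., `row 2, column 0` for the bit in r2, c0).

Recompute each row's even parity and compare to rp:
  r0: data parity 1, sent rp 0 → mismatch
  r1: data parity 0, sent rp 0 → ok
  r2: data parity 1, sent rp 1 → ok
  r3: data parity 0, sent rp 0 → ok
  r4: data parity 0, sent rp 0 → ok
Recompute each column's even parity and compare to cp:
  c0: data parity 1, sent cp 1 → ok
  c1: data parity 1, sent cp 1 → ok
  c2: data parity 1, sent cp 0 → mismatch
  c3: data parity 0, sent cp 0 → ok
  c4: data parity 1, sent cp 1 → ok
Exactly one row (r0) and one column (c2) fail → the flipped bit is at their intersection.

row 0, column 2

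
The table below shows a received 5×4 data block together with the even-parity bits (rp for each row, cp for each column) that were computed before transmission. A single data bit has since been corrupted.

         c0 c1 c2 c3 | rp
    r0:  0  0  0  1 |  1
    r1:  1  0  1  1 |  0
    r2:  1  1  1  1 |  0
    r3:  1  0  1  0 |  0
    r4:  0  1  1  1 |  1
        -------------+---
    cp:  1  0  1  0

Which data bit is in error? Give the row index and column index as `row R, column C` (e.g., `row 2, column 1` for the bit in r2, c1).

Recompute each row's even parity and compare to rp:
  r0: data parity 1, sent rp 1 → ok
  r1: data parity 1, sent rp 0 → mismatch
  r2: data parity 0, sent rp 0 → ok
  r3: data parity 0, sent rp 0 → ok
  r4: data parity 1, sent rp 1 → ok
Recompute each column's even parity and compare to cp:
  c0: data parity 1, sent cp 1 → ok
  c1: data parity 0, sent cp 0 → ok
  c2: data parity 0, sent cp 1 → mismatch
  c3: data parity 0, sent cp 0 → ok
Exactly one row (r1) and one column (c2) fail → the flipped bit is at their intersection.

row 1, column 2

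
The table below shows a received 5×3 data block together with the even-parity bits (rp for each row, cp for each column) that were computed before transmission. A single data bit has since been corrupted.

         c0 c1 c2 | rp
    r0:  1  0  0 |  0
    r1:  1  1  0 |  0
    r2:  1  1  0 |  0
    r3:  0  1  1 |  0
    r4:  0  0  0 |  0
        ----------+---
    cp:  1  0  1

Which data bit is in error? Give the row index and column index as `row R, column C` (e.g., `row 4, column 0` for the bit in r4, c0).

row 0, column 1

Recompute each row's even parity and compare to rp:
  r0: data parity 1, sent rp 0 → mismatch
  r1: data parity 0, sent rp 0 → ok
  r2: data parity 0, sent rp 0 → ok
  r3: data parity 0, sent rp 0 → ok
  r4: data parity 0, sent rp 0 → ok
Recompute each column's even parity and compare to cp:
  c0: data parity 1, sent cp 1 → ok
  c1: data parity 1, sent cp 0 → mismatch
  c2: data parity 1, sent cp 1 → ok
Exactly one row (r0) and one column (c1) fail → the flipped bit is at their intersection.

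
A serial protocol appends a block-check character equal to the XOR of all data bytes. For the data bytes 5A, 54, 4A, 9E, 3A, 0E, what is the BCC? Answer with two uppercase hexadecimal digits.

XOR the bytes together:
  start with 0x5A
  0x5A ⊕ 0x54 = 0x0E
  0x0E ⊕ 0x4A = 0x44
  0x44 ⊕ 0x9E = 0xDA
  0xDA ⊕ 0x3A = 0xE0
  0xE0 ⊕ 0x0E = 0xEE

EE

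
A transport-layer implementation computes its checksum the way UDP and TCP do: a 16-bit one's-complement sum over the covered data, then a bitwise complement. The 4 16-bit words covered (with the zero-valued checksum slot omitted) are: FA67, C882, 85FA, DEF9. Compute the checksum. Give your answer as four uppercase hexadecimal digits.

One's-complement addition (fold any carry out of bit 15 back into bit 0):
  0xFA67 + 0xC882 = 0x1C2E9 → wrap carry → 0xC2EA
  0xC2EA + 0x85FA = 0x148E4 → wrap carry → 0x48E5
  0x48E5 + 0xDEF9 = 0x127DE → wrap carry → 0x27DF
One's-complement sum = 0x27DF.
Checksum = ~0x27DF & 0xFFFF = 0xD820.

D820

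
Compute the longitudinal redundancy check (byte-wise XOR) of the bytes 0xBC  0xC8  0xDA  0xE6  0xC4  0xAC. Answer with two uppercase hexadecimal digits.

XOR the bytes together:
  start with 0xBC
  0xBC ⊕ 0xC8 = 0x74
  0x74 ⊕ 0xDA = 0xAE
  0xAE ⊕ 0xE6 = 0x48
  0x48 ⊕ 0xC4 = 0x8C
  0x8C ⊕ 0xAC = 0x20

20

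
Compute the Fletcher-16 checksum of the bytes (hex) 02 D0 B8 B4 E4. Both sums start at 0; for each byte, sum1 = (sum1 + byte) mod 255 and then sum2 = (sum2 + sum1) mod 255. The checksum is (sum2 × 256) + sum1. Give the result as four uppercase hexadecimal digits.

Running sums (mod 255):
  after byte 0 (02): sum1=2, sum2=2
  after byte 1 (D0): sum1=210, sum2=212
  after byte 2 (B8): sum1=139, sum2=96
  after byte 3 (B4): sum1=64, sum2=160
  after byte 4 (E4): sum1=37, sum2=197
Checksum = sum2·256 + sum1 = 197·256 + 37 = 50469 = 0xC525.

C525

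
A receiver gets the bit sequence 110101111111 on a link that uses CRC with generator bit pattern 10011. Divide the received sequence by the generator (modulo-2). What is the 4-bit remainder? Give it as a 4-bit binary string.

Modulo-2 division of 110101111111 by 10011:
  pos 0: 11010 XOR 10011 = 01001
  pos 1: 10011 XOR 10011 = 00000
  pos 6: 11111 XOR 10011 = 01100
  pos 7: 11001 XOR 10011 = 01010
Remainder = 1010 (nonzero — an error is detected).

1010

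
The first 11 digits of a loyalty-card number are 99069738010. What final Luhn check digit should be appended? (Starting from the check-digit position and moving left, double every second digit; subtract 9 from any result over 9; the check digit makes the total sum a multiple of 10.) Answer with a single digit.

5

Partial digits right→left: 0 1 0 8 3 7 9 6 0 9 9
Double every second digit counting from the check-digit position (so the 1st, 3rd, 5th, ... of the partial from the right).
  doubled (with −9 where >9): 0 0 6 9 0 9 → sum 24
  kept as-is: 1 8 7 6 9 → sum 31
Total = 24 + 31 = 55.
Check digit = (10 − (55 mod 10)) mod 10 = 5.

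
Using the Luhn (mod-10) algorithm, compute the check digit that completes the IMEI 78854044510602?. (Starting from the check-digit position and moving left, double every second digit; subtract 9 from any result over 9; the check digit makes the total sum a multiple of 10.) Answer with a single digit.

Partial digits right→left: 2 0 6 0 1 5 4 4 0 4 5 8 8 7
Double every second digit counting from the check-digit position (so the 1st, 3rd, 5th, ... of the partial from the right).
  doubled (with −9 where >9): 4 3 2 8 0 1 7 → sum 25
  kept as-is: 0 0 5 4 4 8 7 → sum 28
Total = 25 + 28 = 53.
Check digit = (10 − (53 mod 10)) mod 10 = 7.

7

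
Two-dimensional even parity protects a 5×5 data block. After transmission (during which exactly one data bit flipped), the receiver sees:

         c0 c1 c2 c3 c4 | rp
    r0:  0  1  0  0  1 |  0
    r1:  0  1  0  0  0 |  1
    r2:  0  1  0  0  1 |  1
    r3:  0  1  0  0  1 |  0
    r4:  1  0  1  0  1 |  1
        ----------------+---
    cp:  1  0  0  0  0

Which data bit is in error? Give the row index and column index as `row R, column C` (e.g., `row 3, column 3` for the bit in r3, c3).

Recompute each row's even parity and compare to rp:
  r0: data parity 0, sent rp 0 → ok
  r1: data parity 1, sent rp 1 → ok
  r2: data parity 0, sent rp 1 → mismatch
  r3: data parity 0, sent rp 0 → ok
  r4: data parity 1, sent rp 1 → ok
Recompute each column's even parity and compare to cp:
  c0: data parity 1, sent cp 1 → ok
  c1: data parity 0, sent cp 0 → ok
  c2: data parity 1, sent cp 0 → mismatch
  c3: data parity 0, sent cp 0 → ok
  c4: data parity 0, sent cp 0 → ok
Exactly one row (r2) and one column (c2) fail → the flipped bit is at their intersection.

row 2, column 2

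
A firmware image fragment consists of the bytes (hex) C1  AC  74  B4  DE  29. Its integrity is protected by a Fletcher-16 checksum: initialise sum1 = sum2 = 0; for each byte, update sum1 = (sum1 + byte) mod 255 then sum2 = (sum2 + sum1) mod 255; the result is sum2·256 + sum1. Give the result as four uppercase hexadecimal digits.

C09F

Running sums (mod 255):
  after byte 0 (C1): sum1=193, sum2=193
  after byte 1 (AC): sum1=110, sum2=48
  after byte 2 (74): sum1=226, sum2=19
  after byte 3 (B4): sum1=151, sum2=170
  after byte 4 (DE): sum1=118, sum2=33
  after byte 5 (29): sum1=159, sum2=192
Checksum = sum2·256 + sum1 = 192·256 + 159 = 49311 = 0xC09F.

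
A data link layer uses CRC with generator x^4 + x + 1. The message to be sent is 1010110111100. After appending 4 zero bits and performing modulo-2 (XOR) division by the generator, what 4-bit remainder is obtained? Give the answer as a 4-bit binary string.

Append 4 zeros: 10101101111000000. Divide by 10011 (XOR where the leading bit is 1):
  pos 0: 10101 XOR 10011 = 00110
  pos 2: 11010 XOR 10011 = 01001
  pos 3: 10011 XOR 10011 = 00000
  pos 8: 11100 XOR 10011 = 01111
  pos 9: 11110 XOR 10011 = 01101
  pos 10: 11010 XOR 10011 = 01001
  pos 11: 10010 XOR 10011 = 00001
Remainder (last 4 bits) = 0010. This is the CRC / FCS.

0010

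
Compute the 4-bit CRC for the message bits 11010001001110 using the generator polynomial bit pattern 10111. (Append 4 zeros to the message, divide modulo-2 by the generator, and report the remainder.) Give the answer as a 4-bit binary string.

Append 4 zeros: 110100010011100000. Divide by 10111 (XOR where the leading bit is 1):
  pos 0: 11010 XOR 10111 = 01101
  pos 1: 11010 XOR 10111 = 01101
  pos 2: 11010 XOR 10111 = 01101
  pos 3: 11011 XOR 10111 = 01100
  pos 4: 11000 XOR 10111 = 01111
  pos 5: 11110 XOR 10111 = 01001
  pos 6: 10011 XOR 10111 = 00100
  pos 8: 10011 XOR 10111 = 00100
  pos 10: 10000 XOR 10111 = 00111
  pos 12: 11100 XOR 10111 = 01011
  pos 13: 10110 XOR 10111 = 00001
Remainder (last 4 bits) = 0001. This is the CRC / FCS.

0001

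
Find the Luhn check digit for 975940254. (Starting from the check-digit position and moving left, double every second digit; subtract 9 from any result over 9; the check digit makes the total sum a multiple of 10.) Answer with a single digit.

Partial digits right→left: 4 5 2 0 4 9 5 7 9
Double every second digit counting from the check-digit position (so the 1st, 3rd, 5th, ... of the partial from the right).
  doubled (with −9 where >9): 8 4 8 1 9 → sum 30
  kept as-is: 5 0 9 7 → sum 21
Total = 30 + 21 = 51.
Check digit = (10 − (51 mod 10)) mod 10 = 9.

9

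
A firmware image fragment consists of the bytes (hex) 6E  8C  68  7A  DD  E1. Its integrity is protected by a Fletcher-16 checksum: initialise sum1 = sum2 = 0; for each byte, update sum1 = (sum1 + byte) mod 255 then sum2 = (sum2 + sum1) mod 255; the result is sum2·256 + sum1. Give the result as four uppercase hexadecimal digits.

049D

Running sums (mod 255):
  after byte 0 (6E): sum1=110, sum2=110
  after byte 1 (8C): sum1=250, sum2=105
  after byte 2 (68): sum1=99, sum2=204
  after byte 3 (7A): sum1=221, sum2=170
  after byte 4 (DD): sum1=187, sum2=102
  after byte 5 (E1): sum1=157, sum2=4
Checksum = sum2·256 + sum1 = 4·256 + 157 = 1181 = 0x049D.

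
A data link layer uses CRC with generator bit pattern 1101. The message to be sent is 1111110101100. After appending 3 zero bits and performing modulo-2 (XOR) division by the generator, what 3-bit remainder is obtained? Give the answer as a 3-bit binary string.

011

Append 3 zeros: 1111110101100000. Divide by 1101 (XOR where the leading bit is 1):
  pos 0: 1111 XOR 1101 = 0010
  pos 2: 1011 XOR 1101 = 0110
  pos 3: 1100 XOR 1101 = 0001
  pos 6: 1101 XOR 1101 = 0000
  pos 10: 1000 XOR 1101 = 0101
  pos 11: 1010 XOR 1101 = 0111
  pos 12: 1110 XOR 1101 = 0011
Remainder (last 3 bits) = 011. This is the CRC / FCS.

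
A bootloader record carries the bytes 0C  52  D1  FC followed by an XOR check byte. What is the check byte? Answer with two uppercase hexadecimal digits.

73

XOR the bytes together:
  start with 0x0C
  0x0C ⊕ 0x52 = 0x5E
  0x5E ⊕ 0xD1 = 0x8F
  0x8F ⊕ 0xFC = 0x73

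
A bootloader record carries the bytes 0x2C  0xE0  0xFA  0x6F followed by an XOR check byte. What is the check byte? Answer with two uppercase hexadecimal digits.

59

XOR the bytes together:
  start with 0x2C
  0x2C ⊕ 0xE0 = 0xCC
  0xCC ⊕ 0xFA = 0x36
  0x36 ⊕ 0x6F = 0x59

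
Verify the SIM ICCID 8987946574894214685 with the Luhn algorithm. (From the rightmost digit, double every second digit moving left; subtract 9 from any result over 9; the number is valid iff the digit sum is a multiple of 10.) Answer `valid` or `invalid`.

From the right, keep odd positions and double even positions (subtract 9 from any doubled value over 9):
  doubled (positions 2,4,...): 7 8 4 9 8 1 8 5 9 → sum 59
  kept (positions 1,3,...): 5 6 1 4 8 7 6 9 8 8 → sum 62
Total = 121.
121 mod 10 = 1, so the number is invalid.

invalid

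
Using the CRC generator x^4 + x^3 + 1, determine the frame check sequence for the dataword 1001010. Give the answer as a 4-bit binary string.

0110

Append 4 zeros: 10010100000. Divide by 11001 (XOR where the leading bit is 1):
  pos 0: 10010 XOR 11001 = 01011
  pos 1: 10111 XOR 11001 = 01110
  pos 2: 11100 XOR 11001 = 00101
  pos 4: 10100 XOR 11001 = 01101
  pos 5: 11010 XOR 11001 = 00011
Remainder (last 4 bits) = 0110. This is the CRC / FCS.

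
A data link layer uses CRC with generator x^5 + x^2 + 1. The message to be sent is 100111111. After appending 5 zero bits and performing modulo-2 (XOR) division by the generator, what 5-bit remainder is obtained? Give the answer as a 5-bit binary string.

Append 5 zeros: 10011111100000. Divide by 100101 (XOR where the leading bit is 1):
  pos 0: 100111 XOR 100101 = 000010
  pos 4: 101110 XOR 100101 = 001011
  pos 6: 101100 XOR 100101 = 001001
  pos 8: 100100 XOR 100101 = 000001
Remainder (last 5 bits) = 00001. This is the CRC / FCS.

00001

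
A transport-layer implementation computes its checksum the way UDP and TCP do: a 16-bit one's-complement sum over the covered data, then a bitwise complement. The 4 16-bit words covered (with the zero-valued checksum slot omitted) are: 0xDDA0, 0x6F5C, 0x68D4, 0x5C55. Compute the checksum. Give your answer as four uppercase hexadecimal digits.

One's-complement addition (fold any carry out of bit 15 back into bit 0):
  0xDDA0 + 0x6F5C = 0x14CFC → wrap carry → 0x4CFD
  0x4CFD + 0x68D4 = 0x0B5D1
  0xB5D1 + 0x5C55 = 0x11226 → wrap carry → 0x1227
One's-complement sum = 0x1227.
Checksum = ~0x1227 & 0xFFFF = 0xEDD8.

EDD8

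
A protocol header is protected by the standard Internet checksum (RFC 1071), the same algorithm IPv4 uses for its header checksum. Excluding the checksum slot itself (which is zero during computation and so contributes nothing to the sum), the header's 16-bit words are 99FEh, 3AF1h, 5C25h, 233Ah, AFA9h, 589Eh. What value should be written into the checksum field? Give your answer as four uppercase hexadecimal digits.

One's-complement addition (fold any carry out of bit 15 back into bit 0):
  0x99FE + 0x3AF1 = 0x0D4EF
  0xD4EF + 0x5C25 = 0x13114 → wrap carry → 0x3115
  0x3115 + 0x233A = 0x0544F
  0x544F + 0xAFA9 = 0x103F8 → wrap carry → 0x03F9
  0x03F9 + 0x589E = 0x05C97
One's-complement sum = 0x5C97.
Checksum = ~0x5C97 & 0xFFFF = 0xA368.

A368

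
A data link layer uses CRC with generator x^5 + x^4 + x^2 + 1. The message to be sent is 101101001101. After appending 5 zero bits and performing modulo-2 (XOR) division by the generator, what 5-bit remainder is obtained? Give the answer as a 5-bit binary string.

Append 5 zeros: 10110100110100000. Divide by 110101 (XOR where the leading bit is 1):
  pos 0: 101101 XOR 110101 = 011000
  pos 1: 110000 XOR 110101 = 000101
  pos 4: 101011 XOR 110101 = 011110
  pos 5: 111100 XOR 110101 = 001001
  pos 7: 100110 XOR 110101 = 010011
  pos 8: 100110 XOR 110101 = 010011
  pos 9: 100110 XOR 110101 = 010011
  pos 10: 100110 XOR 110101 = 010011
  pos 11: 100110 XOR 110101 = 010011
Remainder (last 5 bits) = 10011. This is the CRC / FCS.

10011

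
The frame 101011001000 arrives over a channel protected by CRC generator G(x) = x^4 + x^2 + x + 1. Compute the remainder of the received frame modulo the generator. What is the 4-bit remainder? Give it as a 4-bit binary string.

0001

Modulo-2 division of 101011001000 by 10111:
  pos 0: 10101 XOR 10111 = 00010
  pos 3: 10100 XOR 10111 = 00011
  pos 6: 11100 XOR 10111 = 01011
  pos 7: 10110 XOR 10111 = 00001
Remainder = 0001 (nonzero — an error is detected).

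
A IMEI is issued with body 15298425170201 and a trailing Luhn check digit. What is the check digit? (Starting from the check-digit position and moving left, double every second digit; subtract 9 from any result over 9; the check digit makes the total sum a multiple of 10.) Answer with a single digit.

6

Partial digits right→left: 1 0 2 0 7 1 5 2 4 8 9 2 5 1
Double every second digit counting from the check-digit position (so the 1st, 3rd, 5th, ... of the partial from the right).
  doubled (with −9 where >9): 2 4 5 1 8 9 1 → sum 30
  kept as-is: 0 0 1 2 8 2 1 → sum 14
Total = 30 + 14 = 44.
Check digit = (10 − (44 mod 10)) mod 10 = 6.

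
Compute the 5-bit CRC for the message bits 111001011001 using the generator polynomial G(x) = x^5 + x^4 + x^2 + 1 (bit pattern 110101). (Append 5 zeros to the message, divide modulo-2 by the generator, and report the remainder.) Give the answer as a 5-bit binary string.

01101

Append 5 zeros: 11100101100100000. Divide by 110101 (XOR where the leading bit is 1):
  pos 0: 111001 XOR 110101 = 001100
  pos 2: 110001 XOR 110101 = 000100
  pos 5: 100100 XOR 110101 = 010001
  pos 6: 100011 XOR 110101 = 010110
  pos 7: 101100 XOR 110101 = 011001
  pos 8: 110010 XOR 110101 = 000111
  pos 11: 111000 XOR 110101 = 001101
Remainder (last 5 bits) = 01101. This is the CRC / FCS.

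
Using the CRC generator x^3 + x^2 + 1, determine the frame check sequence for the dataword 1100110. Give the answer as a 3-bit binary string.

010

Append 3 zeros: 1100110000. Divide by 1101 (XOR where the leading bit is 1):
  pos 0: 1100 XOR 1101 = 0001
  pos 3: 1110 XOR 1101 = 0011
  pos 5: 1100 XOR 1101 = 0001
Remainder (last 3 bits) = 010. This is the CRC / FCS.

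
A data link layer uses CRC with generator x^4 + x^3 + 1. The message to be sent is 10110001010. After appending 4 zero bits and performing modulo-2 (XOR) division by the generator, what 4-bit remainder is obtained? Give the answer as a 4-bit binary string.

Append 4 zeros: 101100010100000. Divide by 11001 (XOR where the leading bit is 1):
  pos 0: 10110 XOR 11001 = 01111
  pos 1: 11110 XOR 11001 = 00111
  pos 3: 11101 XOR 11001 = 00100
  pos 5: 10001 XOR 11001 = 01000
  pos 6: 10000 XOR 11001 = 01001
  pos 7: 10010 XOR 11001 = 01011
  pos 8: 10110 XOR 11001 = 01111
  pos 9: 11110 XOR 11001 = 00111
Remainder (last 4 bits) = 1110. This is the CRC / FCS.

1110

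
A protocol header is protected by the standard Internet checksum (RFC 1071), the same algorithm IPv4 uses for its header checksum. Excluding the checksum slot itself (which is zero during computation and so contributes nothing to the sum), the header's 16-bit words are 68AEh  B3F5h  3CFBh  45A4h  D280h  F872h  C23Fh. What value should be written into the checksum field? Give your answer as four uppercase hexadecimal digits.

D388

One's-complement addition (fold any carry out of bit 15 back into bit 0):
  0x68AE + 0xB3F5 = 0x11CA3 → wrap carry → 0x1CA4
  0x1CA4 + 0x3CFB = 0x0599F
  0x599F + 0x45A4 = 0x09F43
  0x9F43 + 0xD280 = 0x171C3 → wrap carry → 0x71C4
  0x71C4 + 0xF872 = 0x16A36 → wrap carry → 0x6A37
  0x6A37 + 0xC23F = 0x12C76 → wrap carry → 0x2C77
One's-complement sum = 0x2C77.
Checksum = ~0x2C77 & 0xFFFF = 0xD388.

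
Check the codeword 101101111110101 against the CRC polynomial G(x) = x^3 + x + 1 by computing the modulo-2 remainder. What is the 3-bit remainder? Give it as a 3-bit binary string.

110

Modulo-2 division of 101101111110101 by 1011:
  pos 0: 1011 XOR 1011 = 0000
  pos 5: 1111 XOR 1011 = 0100
  pos 6: 1001 XOR 1011 = 0010
  pos 8: 1010 XOR 1011 = 0001
  pos 11: 1101 XOR 1011 = 0110
Remainder = 110 (nonzero — an error is detected).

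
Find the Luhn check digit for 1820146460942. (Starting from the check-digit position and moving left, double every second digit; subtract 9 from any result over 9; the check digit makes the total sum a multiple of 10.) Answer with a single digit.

3

Partial digits right→left: 2 4 9 0 6 4 6 4 1 0 2 8 1
Double every second digit counting from the check-digit position (so the 1st, 3rd, 5th, ... of the partial from the right).
  doubled (with −9 where >9): 4 9 3 3 2 4 2 → sum 27
  kept as-is: 4 0 4 4 0 8 → sum 20
Total = 27 + 20 = 47.
Check digit = (10 − (47 mod 10)) mod 10 = 3.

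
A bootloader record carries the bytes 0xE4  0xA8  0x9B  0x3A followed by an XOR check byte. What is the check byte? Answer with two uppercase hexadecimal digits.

ED

XOR the bytes together:
  start with 0xE4
  0xE4 ⊕ 0xA8 = 0x4C
  0x4C ⊕ 0x9B = 0xD7
  0xD7 ⊕ 0x3A = 0xED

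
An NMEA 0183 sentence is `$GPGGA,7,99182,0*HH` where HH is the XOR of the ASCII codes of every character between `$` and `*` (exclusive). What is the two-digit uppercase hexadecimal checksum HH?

46

XOR the ASCII codes of the payload characters:
  'G' = 0x47 → acc = 0x47
  'P' = 0x50 → acc = 0x17
  'G' = 0x47 → acc = 0x50
  'G' = 0x47 → acc = 0x17
  'A' = 0x41 → acc = 0x56
  ',' = 0x2C → acc = 0x7A
  '7' = 0x37 → acc = 0x4D
  ',' = 0x2C → acc = 0x61
  '9' = 0x39 → acc = 0x58
  '9' = 0x39 → acc = 0x61
  '1' = 0x31 → acc = 0x50
  '8' = 0x38 → acc = 0x68
  '2' = 0x32 → acc = 0x5A
  ',' = 0x2C → acc = 0x76
  '0' = 0x30 → acc = 0x46
Checksum = 0x46.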